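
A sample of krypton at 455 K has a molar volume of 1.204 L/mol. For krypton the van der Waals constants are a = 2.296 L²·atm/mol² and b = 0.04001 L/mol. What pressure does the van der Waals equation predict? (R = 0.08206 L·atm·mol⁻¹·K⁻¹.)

P ≈ 30.49 atm

P = RT/(V_m − b) − a/V_m²
RT/(V_m − b) = (0.08206)(455)/(1.204 − 0.04001) = 37.337/1.1640 = 32.076 atm
a/V_m² = 2.296/(1.204)² = 1.5839 atm
P = 32.076 − 1.5839 = 30.49 atm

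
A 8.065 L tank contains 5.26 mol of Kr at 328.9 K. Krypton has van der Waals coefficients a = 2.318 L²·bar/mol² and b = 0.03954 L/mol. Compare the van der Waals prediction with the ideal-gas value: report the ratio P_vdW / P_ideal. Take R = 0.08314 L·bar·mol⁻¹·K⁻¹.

Ideal: P_ideal = nRT/V = (5.26)(0.08314)(328.9)/8.065 = 17.8343 bar
vdW: P = nRT/(V − nb) − a n²/V² = 143.833/7.85702 − 64.1335/65.0442 = 18.3063 − 0.985999 = 17.3203 bar
Ratio = 17.3203/17.8343 = 0.9712

P_vdW / P_ideal ≈ 0.9712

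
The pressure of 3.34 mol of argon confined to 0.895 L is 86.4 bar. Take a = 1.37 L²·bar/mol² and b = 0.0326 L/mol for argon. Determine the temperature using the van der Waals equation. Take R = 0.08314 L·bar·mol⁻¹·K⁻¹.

T = (P + a n²/V²)(V − nb)/(nR)
P + a n²/V² = 86.4 + (1.37)(3.34)²/(0.895)² = 105.48 bar
V − nb = 0.895 − (3.34)(0.0326) = 0.78612 L
T = (105.48)(0.78612)/((3.34)(0.08314)) = 298.6 K

T ≈ 298.6 K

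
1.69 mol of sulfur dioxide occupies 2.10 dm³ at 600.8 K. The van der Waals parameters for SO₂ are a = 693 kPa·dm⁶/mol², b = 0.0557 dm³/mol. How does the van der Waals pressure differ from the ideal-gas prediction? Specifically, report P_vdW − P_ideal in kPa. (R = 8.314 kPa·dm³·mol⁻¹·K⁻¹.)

ΔP ≈ -260.2 kPa

Ideal: P_ideal = nRT/V = (1.69)(8.314)(600.8)/2.10 = 4019.83 kPa
vdW: P = nRT/(V − nb) − a n²/V² = 8441.64/2.00587 − 1979.28/4.41000 = 4208.47 − 448.816 = 3759.65 kPa
ΔP = 3759.65 − 4019.83 = -260.2 kPa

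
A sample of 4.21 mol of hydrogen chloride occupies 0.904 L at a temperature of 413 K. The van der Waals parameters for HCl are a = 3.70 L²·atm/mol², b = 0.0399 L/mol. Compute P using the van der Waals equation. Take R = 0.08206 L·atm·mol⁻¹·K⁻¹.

P = nRT/(V − nb) − a n²/V²
nRT/(V − nb) = (4.21)(0.08206)(413)/(0.904 − 4.21×0.0399) = 142.68/0.73602 = 193.85 atm
a n²/V² = (3.70)(4.21)²/(0.904)² = 80.247 atm
P = 193.85 − 80.247 = 113.6 atm

P ≈ 113.6 atm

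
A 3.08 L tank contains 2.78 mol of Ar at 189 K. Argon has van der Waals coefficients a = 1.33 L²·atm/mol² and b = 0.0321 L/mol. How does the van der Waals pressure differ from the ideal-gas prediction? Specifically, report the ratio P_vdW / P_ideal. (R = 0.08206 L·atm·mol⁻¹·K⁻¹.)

P_vdW / P_ideal ≈ 0.9524

Ideal: P_ideal = nRT/V = (2.78)(0.08206)(189)/3.08 = 13.9987 atm
vdW: P = nRT/(V − nb) − a n²/V² = 43.1160/2.99076 − 10.2788/9.48640 = 14.4164 − 1.08353 = 13.3329 atm
Ratio = 13.3329/13.9987 = 0.9524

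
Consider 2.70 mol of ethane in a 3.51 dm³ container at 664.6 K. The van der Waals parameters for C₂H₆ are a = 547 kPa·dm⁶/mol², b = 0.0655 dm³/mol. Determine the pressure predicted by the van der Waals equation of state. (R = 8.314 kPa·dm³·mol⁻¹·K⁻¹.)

P ≈ 4152 kPa

P = nRT/(V − nb) − a n²/V²
nRT/(V − nb) = (2.70)(8.314)(664.6)/(3.51 − 2.70×0.0655) = 14919/3.3332 = 4475.9 kPa
a n²/V² = (547)(2.70)²/(3.51)² = 323.67 kPa
P = 4475.9 − 323.67 = 4152 kPa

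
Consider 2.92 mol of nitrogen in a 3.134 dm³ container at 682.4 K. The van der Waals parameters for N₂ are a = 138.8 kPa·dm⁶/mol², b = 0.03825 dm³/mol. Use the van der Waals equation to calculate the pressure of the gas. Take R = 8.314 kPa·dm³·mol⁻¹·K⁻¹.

P = nRT/(V − nb) − a n²/V²
nRT/(V − nb) = (2.92)(8.314)(682.4)/(3.134 − 2.92×0.03825) = 16567/3.0223 = 5481.6 kPa
a n²/V² = (138.8)(2.92)²/(3.134)² = 120.49 kPa
P = 5481.6 − 120.49 = 5361 kPa

P ≈ 5361 kPa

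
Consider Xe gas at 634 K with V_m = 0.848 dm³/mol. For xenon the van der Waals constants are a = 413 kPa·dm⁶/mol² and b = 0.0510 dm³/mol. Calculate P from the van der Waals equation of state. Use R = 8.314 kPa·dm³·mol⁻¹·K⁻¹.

P ≈ 6039 kPa

P = RT/(V_m − b) − a/V_m²
RT/(V_m − b) = (8.314)(634)/(0.848 − 0.0510) = 5271.1/0.79700 = 6613.7 kPa
a/V_m² = 413/(0.848)² = 574.33 kPa
P = 6613.7 − 574.33 = 6039 kPa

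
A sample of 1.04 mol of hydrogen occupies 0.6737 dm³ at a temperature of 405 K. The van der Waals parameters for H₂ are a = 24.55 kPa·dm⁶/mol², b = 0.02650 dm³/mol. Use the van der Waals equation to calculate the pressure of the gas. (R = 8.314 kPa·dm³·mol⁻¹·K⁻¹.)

P = nRT/(V − nb) − a n²/V²
nRT/(V − nb) = (1.04)(8.314)(405)/(0.6737 − 1.04×0.02650) = 3501.9/0.64614 = 5419.7 kPa
a n²/V² = (24.55)(1.04)²/(0.6737)² = 58.504 kPa
P = 5419.7 − 58.504 = 5361 kPa

P ≈ 5361 kPa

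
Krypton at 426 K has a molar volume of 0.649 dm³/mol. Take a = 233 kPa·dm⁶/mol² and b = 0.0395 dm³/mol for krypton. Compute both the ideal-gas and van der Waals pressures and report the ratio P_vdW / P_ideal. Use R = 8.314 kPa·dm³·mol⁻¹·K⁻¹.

Ideal: P_ideal = RT/V_m = (8.314)(426)/0.649 = 5457.26 kPa
vdW: P = RT/(V_m − b) − a/V_m² = 3541.76/0.609500 − 233/0.421201 = 5810.93 − 553.180 = 5257.75 kPa
Ratio = 5257.75/5457.26 = 0.9634

P_vdW / P_ideal ≈ 0.9634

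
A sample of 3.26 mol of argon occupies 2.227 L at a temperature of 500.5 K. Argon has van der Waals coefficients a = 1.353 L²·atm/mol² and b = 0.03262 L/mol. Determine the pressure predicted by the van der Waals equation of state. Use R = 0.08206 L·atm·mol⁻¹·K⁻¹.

P = nRT/(V − nb) − a n²/V²
nRT/(V − nb) = (3.26)(0.08206)(500.5)/(2.227 − 3.26×0.03262) = 133.89/2.1207 = 63.135 atm
a n²/V² = (1.353)(3.26)²/(2.227)² = 2.8993 atm
P = 63.135 − 2.8993 = 60.24 atm

P ≈ 60.24 atm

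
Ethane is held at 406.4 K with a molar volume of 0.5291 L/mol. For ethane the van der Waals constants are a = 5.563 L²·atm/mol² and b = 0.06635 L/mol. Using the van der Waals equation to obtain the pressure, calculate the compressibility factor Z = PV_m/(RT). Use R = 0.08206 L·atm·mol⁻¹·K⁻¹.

P = RT/(V_m − b) − a/V_m² = (0.08206)(406.4)/(0.5291 − 0.06635) − 5.563/(0.5291)²
  = 33.349/0.46275 − 19.872 = 72.067 − 19.872 = 52.195 atm
Z = PV_m/(RT) = (52.195)(0.5291)/((0.08206)(406.4)) = 27.616/33.349 = 0.8281

Z ≈ 0.8281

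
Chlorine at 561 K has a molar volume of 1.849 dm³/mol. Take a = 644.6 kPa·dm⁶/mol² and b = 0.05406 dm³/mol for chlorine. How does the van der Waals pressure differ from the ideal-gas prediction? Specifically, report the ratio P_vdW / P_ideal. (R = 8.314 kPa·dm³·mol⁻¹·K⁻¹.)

P_vdW / P_ideal ≈ 0.9554

Ideal: P_ideal = RT/V_m = (8.314)(561)/1.849 = 2522.53 kPa
vdW: P = RT/(V_m − b) − a/V_m² = 4664.15/1.79494 − 644.6/3.41880 = 2598.50 − 188.546 = 2409.95 kPa
Ratio = 2409.95/2522.53 = 0.9554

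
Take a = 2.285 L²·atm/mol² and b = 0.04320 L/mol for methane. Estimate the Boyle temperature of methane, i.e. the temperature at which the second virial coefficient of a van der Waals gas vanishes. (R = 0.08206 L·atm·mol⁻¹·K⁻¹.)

T_B ≈ 644.6 K

For a van der Waals gas the second virial coefficient B₂ = b − a/(RT) vanishes at T_B = a/(Rb).
T_B = 2.285/(0.08206×0.04320) = 2.285/0.0035450 = 644.6 K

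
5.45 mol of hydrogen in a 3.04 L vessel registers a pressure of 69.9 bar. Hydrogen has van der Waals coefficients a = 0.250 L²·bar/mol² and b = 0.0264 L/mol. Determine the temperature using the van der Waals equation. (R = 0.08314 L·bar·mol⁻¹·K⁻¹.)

T ≈ 451.9 K

T = (P + a n²/V²)(V − nb)/(nR)
P + a n²/V² = 69.9 + (0.250)(5.45)²/(3.04)² = 70.703 bar
V − nb = 3.04 − (5.45)(0.0264) = 2.8961 L
T = (70.703)(2.8961)/((5.45)(0.08314)) = 451.9 K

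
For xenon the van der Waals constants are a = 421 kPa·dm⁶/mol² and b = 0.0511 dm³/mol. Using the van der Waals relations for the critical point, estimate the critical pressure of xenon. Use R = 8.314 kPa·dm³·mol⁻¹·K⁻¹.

P_c ≈ 5971 kPa

For a van der Waals gas, P_c = a/(27b²).
P_c = 421/(27×(0.0511)²) = 421/0.070503 = 5971 kPa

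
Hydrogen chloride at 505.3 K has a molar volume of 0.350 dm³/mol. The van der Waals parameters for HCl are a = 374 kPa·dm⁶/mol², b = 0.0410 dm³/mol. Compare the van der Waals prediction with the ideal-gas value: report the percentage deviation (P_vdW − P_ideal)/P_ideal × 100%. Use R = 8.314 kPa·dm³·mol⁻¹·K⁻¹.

Ideal: P_ideal = RT/V_m = (8.314)(505.3)/0.350 = 12003.0 kPa
vdW: P = RT/(V_m − b) − a/V_m² = 4201.06/0.309000 − 374/0.122500 = 13595.7 − 3053.06 = 10542.6 kPa
% deviation = (10542.6 − 12003.0)/12003.0 × 100% = -12.17%

-12.17 %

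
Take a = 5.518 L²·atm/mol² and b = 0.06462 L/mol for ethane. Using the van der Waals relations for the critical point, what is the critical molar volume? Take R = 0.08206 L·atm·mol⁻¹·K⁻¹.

For a van der Waals gas, V_m,c = 3b.
V_m,c = 3×0.06462 = 0.1939 L/mol

V_m,c ≈ 0.1939 L/mol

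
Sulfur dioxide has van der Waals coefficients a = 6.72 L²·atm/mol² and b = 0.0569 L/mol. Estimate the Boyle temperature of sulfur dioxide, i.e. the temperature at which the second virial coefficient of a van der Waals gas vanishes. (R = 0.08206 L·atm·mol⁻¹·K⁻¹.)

For a van der Waals gas the second virial coefficient B₂ = b − a/(RT) vanishes at T_B = a/(Rb).
T_B = 6.72/(0.08206×0.0569) = 6.72/0.0046692 = 1439 K

T_B ≈ 1439 K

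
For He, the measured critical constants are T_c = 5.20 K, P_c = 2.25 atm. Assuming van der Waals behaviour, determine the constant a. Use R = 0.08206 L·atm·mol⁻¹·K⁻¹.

From T_c = 8a/(27Rb) and P_c = a/(27b²): a = 27 R² T_c²/(64 P_c).
a = 27×(0.08206)²×(5.20)²/(64×2.25) = 4.9162/144.00 = 0.03414 L²·atm/mol²

a ≈ 0.03414 L²·atm/mol²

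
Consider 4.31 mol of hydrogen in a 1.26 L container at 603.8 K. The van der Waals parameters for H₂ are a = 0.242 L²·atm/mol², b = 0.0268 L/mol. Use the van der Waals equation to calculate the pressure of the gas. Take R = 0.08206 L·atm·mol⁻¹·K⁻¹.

P ≈ 183.8 atm

P = nRT/(V − nb) − a n²/V²
nRT/(V − nb) = (4.31)(0.08206)(603.8)/(1.26 − 4.31×0.0268) = 213.55/1.1445 = 186.59 atm
a n²/V² = (0.242)(4.31)²/(1.26)² = 2.8316 atm
P = 186.59 − 2.8316 = 183.8 atm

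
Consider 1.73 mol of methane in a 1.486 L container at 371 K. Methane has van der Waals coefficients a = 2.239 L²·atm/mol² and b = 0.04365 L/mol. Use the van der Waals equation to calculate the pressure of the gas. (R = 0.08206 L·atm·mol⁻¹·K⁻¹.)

P = nRT/(V − nb) − a n²/V²
nRT/(V − nb) = (1.73)(0.08206)(371)/(1.486 − 1.73×0.04365) = 52.669/1.4105 = 37.341 atm
a n²/V² = (2.239)(1.73)²/(1.486)² = 3.0347 atm
P = 37.341 − 3.0347 = 34.31 atm

P ≈ 34.31 atm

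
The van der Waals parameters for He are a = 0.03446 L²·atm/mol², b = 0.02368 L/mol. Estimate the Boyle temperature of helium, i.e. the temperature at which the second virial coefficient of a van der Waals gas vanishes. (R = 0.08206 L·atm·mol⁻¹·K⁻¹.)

T_B ≈ 17.73 K

For a van der Waals gas the second virial coefficient B₂ = b − a/(RT) vanishes at T_B = a/(Rb).
T_B = 0.03446/(0.08206×0.02368) = 0.03446/0.0019432 = 17.73 K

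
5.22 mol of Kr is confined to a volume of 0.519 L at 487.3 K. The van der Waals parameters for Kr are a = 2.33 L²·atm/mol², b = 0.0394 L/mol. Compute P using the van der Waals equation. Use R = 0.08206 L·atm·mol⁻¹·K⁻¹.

P ≈ 430.5 atm

P = nRT/(V − nb) − a n²/V²
nRT/(V − nb) = (5.22)(0.08206)(487.3)/(0.519 − 5.22×0.0394) = 208.74/0.31333 = 666.20 atm
a n²/V² = (2.33)(5.22)²/(0.519)² = 235.70 atm
P = 666.20 − 235.70 = 430.5 atm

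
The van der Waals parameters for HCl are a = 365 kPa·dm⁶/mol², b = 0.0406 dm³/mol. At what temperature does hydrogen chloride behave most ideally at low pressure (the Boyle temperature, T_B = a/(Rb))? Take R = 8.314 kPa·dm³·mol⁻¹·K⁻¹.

T_B ≈ 1081 K

For a van der Waals gas the second virial coefficient B₂ = b − a/(RT) vanishes at T_B = a/(Rb).
T_B = 365/(8.314×0.0406) = 365/0.33755 = 1081 K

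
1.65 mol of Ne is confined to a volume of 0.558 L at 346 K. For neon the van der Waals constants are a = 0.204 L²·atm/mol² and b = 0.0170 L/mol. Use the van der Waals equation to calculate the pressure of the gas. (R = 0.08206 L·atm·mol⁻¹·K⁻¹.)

P = nRT/(V − nb) − a n²/V²
nRT/(V − nb) = (1.65)(0.08206)(346)/(0.558 − 1.65×0.0170) = 46.848/0.52995 = 88.401 atm
a n²/V² = (0.204)(1.65)²/(0.558)² = 1.7837 atm
P = 88.401 − 1.7837 = 86.62 atm

P ≈ 86.62 atm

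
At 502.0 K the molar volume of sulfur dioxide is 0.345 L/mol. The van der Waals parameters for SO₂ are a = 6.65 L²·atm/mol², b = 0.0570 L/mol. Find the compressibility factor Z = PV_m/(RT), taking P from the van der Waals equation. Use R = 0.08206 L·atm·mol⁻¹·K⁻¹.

Z ≈ 0.7300

P = RT/(V_m − b) − a/V_m² = (0.08206)(502.0)/(0.345 − 0.0570) − 6.65/(0.345)²
  = 41.194/0.28800 − 55.871 = 143.03 − 55.871 = 87.16 atm
Z = PV_m/(RT) = (87.16)(0.345)/((0.08206)(502.0)) = 30.070/41.194 = 0.7300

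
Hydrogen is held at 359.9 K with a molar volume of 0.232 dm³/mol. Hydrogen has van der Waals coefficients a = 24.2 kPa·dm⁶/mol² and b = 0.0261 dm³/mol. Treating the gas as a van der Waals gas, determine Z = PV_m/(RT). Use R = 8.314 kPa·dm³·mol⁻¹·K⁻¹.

P = RT/(V_m − b) − a/V_m² = (8.314)(359.9)/(0.232 − 0.0261) − 24.2/(0.232)²
  = 2992.2/0.20590 − 449.61 = 14532 − 449.61 = 14082 kPa
Z = PV_m/(RT) = (14082)(0.232)/((8.314)(359.9)) = 3267.0/2992.2 = 1.092

Z ≈ 1.092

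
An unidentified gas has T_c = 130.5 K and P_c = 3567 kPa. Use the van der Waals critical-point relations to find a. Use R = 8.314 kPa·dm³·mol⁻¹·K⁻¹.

a ≈ 139.2 kPa·dm⁶/mol²

From T_c = 8a/(27Rb) and P_c = a/(27b²): a = 27 R² T_c²/(64 P_c).
a = 27×(8.314)²×(130.5)²/(64×3567) = 31783727/228288 = 139.2 kPa·dm⁶/mol²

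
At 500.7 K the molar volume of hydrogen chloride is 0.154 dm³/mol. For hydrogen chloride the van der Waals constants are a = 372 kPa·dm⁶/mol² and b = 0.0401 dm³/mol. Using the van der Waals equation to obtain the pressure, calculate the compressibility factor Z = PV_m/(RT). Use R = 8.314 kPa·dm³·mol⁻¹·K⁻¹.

Z ≈ 0.7718

P = RT/(V_m − b) − a/V_m² = (8.314)(500.7)/(0.154 − 0.0401) − 372/(0.154)²
  = 4162.8/0.11390 − 15686 = 36548 − 15686 = 20862 kPa
Z = PV_m/(RT) = (20862)(0.154)/((8.314)(500.7)) = 3212.7/4162.8 = 0.7718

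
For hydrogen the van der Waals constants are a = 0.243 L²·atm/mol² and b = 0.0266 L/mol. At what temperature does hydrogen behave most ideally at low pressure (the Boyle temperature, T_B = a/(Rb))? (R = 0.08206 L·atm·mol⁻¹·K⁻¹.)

For a van der Waals gas the second virial coefficient B₂ = b − a/(RT) vanishes at T_B = a/(Rb).
T_B = 0.243/(0.08206×0.0266) = 0.243/0.0021828 = 111.3 K

T_B ≈ 111.3 K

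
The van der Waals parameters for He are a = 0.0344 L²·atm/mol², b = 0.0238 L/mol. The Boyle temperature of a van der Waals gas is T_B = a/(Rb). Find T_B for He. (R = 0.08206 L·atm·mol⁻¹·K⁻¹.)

For a van der Waals gas the second virial coefficient B₂ = b − a/(RT) vanishes at T_B = a/(Rb).
T_B = 0.0344/(0.08206×0.0238) = 0.0344/0.0019530 = 17.61 K

T_B ≈ 17.61 K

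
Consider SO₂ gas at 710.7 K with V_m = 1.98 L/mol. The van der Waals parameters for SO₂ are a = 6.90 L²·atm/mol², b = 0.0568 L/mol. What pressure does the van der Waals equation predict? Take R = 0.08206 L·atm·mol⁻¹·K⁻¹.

P = RT/(V_m − b) − a/V_m²
RT/(V_m − b) = (0.08206)(710.7)/(1.98 − 0.0568) = 58.320/1.9232 = 30.324 atm
a/V_m² = 6.90/(1.98)² = 1.7600 atm
P = 30.324 − 1.7600 = 28.56 atm

P ≈ 28.56 atm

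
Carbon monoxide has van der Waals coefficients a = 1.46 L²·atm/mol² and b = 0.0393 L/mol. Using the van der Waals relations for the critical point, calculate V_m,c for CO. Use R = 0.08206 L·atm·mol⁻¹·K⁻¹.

For a van der Waals gas, V_m,c = 3b.
V_m,c = 3×0.0393 = 0.1179 L/mol

V_m,c ≈ 0.1179 L/mol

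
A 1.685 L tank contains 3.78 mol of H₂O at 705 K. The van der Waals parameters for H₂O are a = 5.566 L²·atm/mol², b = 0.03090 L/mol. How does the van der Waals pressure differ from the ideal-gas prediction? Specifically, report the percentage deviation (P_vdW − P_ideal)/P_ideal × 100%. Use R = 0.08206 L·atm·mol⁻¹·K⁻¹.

-14.13 %

Ideal: P_ideal = nRT/V = (3.78)(0.08206)(705)/1.685 = 129.781 atm
vdW: P = nRT/(V − nb) − a n²/V² = 218.682/1.56820 − 79.5292/2.83923 = 139.448 − 28.0108 = 111.437 atm
% deviation = (111.437 − 129.781)/129.781 × 100% = -14.13%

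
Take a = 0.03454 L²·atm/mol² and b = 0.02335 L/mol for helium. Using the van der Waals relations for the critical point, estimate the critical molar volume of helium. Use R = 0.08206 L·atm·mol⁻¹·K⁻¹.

V_m,c ≈ 0.07005 L/mol

For a van der Waals gas, V_m,c = 3b.
V_m,c = 3×0.02335 = 0.07005 L/mol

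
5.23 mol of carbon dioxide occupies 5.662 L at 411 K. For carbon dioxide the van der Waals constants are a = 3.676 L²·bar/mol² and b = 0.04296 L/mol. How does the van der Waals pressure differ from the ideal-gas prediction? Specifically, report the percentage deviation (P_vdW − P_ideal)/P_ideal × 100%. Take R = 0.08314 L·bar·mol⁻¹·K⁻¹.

-5.80 %

Ideal: P_ideal = nRT/V = (5.23)(0.08314)(411)/5.662 = 31.5634 bar
vdW: P = nRT/(V − nb) − a n²/V² = 178.712/5.43732 − 100.549/32.0582 = 32.8677 − 3.13645 = 29.7313 bar
% deviation = (29.7313 − 31.5634)/31.5634 × 100% = -5.80%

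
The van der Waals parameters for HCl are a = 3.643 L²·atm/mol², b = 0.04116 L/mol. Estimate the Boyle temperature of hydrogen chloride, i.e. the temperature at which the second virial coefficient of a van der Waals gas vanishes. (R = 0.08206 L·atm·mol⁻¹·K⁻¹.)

T_B ≈ 1079 K

For a van der Waals gas the second virial coefficient B₂ = b − a/(RT) vanishes at T_B = a/(Rb).
T_B = 3.643/(0.08206×0.04116) = 3.643/0.0033776 = 1079 K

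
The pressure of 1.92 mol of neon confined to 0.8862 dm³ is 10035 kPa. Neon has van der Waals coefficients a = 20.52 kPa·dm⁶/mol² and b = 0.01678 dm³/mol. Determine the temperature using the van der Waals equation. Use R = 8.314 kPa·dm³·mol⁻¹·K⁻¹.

T = (P + a n²/V²)(V − nb)/(nR)
P + a n²/V² = 10035 + (20.52)(1.92)²/(0.8862)² = 10131 kPa
V − nb = 0.8862 − (1.92)(0.01678) = 0.85398 dm³
T = (10131)(0.85398)/((1.92)(8.314)) = 542.0 K

T ≈ 542.0 K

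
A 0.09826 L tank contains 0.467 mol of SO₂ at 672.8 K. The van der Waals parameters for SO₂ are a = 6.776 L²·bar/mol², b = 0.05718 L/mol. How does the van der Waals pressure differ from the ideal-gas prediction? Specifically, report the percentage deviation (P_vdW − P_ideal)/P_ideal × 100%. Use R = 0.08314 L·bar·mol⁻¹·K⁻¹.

Ideal: P_ideal = nRT/V = (0.467)(0.08314)(672.8)/0.09826 = 265.850 bar
vdW: P = nRT/(V − nb) − a n²/V² = 26.1224/0.0715569 − 1.47777/0.00965503 = 365.058 − 153.057 = 212.001 bar
% deviation = (212.001 − 265.850)/265.850 × 100% = -20.26%

-20.26 %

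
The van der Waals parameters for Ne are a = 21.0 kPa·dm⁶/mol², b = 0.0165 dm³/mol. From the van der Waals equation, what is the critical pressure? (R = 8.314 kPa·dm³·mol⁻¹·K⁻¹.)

For a van der Waals gas, P_c = a/(27b²).
P_c = 21.0/(27×(0.0165)²) = 21.0/0.0073508 = 2857 kPa

P_c ≈ 2857 kPa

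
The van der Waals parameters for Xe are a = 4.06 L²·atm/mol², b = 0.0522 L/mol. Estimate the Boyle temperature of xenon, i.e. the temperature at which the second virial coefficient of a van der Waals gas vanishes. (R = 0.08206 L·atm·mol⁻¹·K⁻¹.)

For a van der Waals gas the second virial coefficient B₂ = b − a/(RT) vanishes at T_B = a/(Rb).
T_B = 4.06/(0.08206×0.0522) = 4.06/0.0042835 = 947.8 K

T_B ≈ 947.8 K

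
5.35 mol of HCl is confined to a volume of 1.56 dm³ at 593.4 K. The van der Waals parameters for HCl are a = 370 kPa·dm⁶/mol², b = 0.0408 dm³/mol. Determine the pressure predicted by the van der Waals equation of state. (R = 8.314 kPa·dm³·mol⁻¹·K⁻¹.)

P ≈ 15320 kPa

P = nRT/(V − nb) − a n²/V²
nRT/(V − nb) = (5.35)(8.314)(593.4)/(1.56 − 5.35×0.0408) = 26394/1.3417 = 19672 kPa
a n²/V² = (370)(5.35)²/(1.56)² = 4351.7 kPa
P = 19672 − 4351.7 = 15320 kPa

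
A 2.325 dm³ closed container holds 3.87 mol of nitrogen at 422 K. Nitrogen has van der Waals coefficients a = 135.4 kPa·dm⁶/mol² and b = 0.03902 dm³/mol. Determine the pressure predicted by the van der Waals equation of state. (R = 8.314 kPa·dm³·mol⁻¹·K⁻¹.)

P = nRT/(V − nb) − a n²/V²
nRT/(V − nb) = (3.87)(8.314)(422)/(2.325 − 3.87×0.03902) = 13578/2.1740 = 6245.6 kPa
a n²/V² = (135.4)(3.87)²/(2.325)² = 375.14 kPa
P = 6245.6 − 375.14 = 5870 kPa

P ≈ 5870 kPa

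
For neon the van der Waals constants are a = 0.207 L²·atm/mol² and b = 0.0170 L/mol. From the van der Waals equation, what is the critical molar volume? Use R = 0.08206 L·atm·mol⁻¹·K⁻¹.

V_m,c ≈ 0.05100 L/mol

For a van der Waals gas, V_m,c = 3b.
V_m,c = 3×0.0170 = 0.05100 L/mol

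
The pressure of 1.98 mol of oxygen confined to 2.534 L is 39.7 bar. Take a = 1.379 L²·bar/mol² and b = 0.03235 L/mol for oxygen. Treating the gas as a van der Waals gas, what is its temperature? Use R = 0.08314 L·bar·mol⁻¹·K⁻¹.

T = (P + a n²/V²)(V − nb)/(nR)
P + a n²/V² = 39.7 + (1.379)(1.98)²/(2.534)² = 40.542 bar
V − nb = 2.534 − (1.98)(0.03235) = 2.4699 L
T = (40.542)(2.4699)/((1.98)(0.08314)) = 608.3 K

T ≈ 608.3 K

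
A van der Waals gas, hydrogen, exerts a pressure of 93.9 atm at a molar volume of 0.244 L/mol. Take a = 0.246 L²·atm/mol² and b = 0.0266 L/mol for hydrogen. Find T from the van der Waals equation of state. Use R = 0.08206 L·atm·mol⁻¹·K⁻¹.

T ≈ 259.7 K

T = (P + a/V_m²)(V_m − b)/R
P + a/V_m² = 93.9 + 0.246/(0.244)² = 98.032 atm
V_m − b = 0.244 − 0.0266 = 0.21740 L/mol
T = (98.032)(0.21740)/0.08206 = 259.7 K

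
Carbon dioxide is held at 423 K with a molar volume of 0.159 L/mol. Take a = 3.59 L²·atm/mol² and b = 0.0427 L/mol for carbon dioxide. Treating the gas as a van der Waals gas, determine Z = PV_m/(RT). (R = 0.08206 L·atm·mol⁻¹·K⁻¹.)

Z ≈ 0.7167

P = RT/(V_m − b) − a/V_m² = (0.08206)(423)/(0.159 − 0.0427) − 3.59/(0.159)²
  = 34.711/0.11630 − 142.00 = 298.46 − 142.00 = 156.46 atm
Z = PV_m/(RT) = (156.46)(0.159)/((0.08206)(423)) = 24.877/34.711 = 0.7167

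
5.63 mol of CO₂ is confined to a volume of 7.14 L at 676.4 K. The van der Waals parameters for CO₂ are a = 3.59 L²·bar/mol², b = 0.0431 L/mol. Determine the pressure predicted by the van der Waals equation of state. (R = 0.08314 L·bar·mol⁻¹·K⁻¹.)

P = nRT/(V − nb) − a n²/V²
nRT/(V − nb) = (5.63)(0.08314)(676.4)/(7.14 − 5.63×0.0431) = 316.61/6.8973 = 45.903 bar
a n²/V² = (3.59)(5.63)²/(7.14)² = 2.2321 bar
P = 45.903 − 2.2321 = 43.67 bar

P ≈ 43.67 bar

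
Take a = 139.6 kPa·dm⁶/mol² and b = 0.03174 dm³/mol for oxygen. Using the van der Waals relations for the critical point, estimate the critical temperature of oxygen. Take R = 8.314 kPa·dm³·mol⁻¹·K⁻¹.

For a van der Waals gas, T_c = 8a/(27Rb).
T_c = 8×139.6/(27×8.314×0.03174) = 1116.8/7.1249 = 156.7 K

T_c ≈ 156.7 K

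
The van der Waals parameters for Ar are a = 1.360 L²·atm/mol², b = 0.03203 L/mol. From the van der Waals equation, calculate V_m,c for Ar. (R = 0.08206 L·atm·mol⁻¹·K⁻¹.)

For a van der Waals gas, V_m,c = 3b.
V_m,c = 3×0.03203 = 0.09609 L/mol

V_m,c ≈ 0.09609 L/mol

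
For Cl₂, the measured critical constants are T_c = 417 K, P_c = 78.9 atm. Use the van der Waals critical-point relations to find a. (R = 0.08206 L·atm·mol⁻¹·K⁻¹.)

a ≈ 6.261 L²·atm/mol²

From T_c = 8a/(27Rb) and P_c = a/(27b²): a = 27 R² T_c²/(64 P_c).
a = 27×(0.08206)²×(417)²/(64×78.9) = 31615/5049.6 = 6.261 L²·atm/mol²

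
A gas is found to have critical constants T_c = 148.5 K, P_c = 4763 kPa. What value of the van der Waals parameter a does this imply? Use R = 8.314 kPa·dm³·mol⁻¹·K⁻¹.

From T_c = 8a/(27Rb) and P_c = a/(27b²): a = 27 R² T_c²/(64 P_c).
a = 27×(8.314)²×(148.5)²/(64×4763) = 41156337/304832 = 135.0 kPa·dm⁶/mol²

a ≈ 135.0 kPa·dm⁶/mol²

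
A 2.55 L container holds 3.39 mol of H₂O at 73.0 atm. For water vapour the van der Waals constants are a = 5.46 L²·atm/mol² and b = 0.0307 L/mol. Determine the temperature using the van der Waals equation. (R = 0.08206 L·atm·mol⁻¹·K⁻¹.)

T ≈ 726.7 K

T = (P + a n²/V²)(V − nb)/(nR)
P + a n²/V² = 73.0 + (5.46)(3.39)²/(2.55)² = 82.650 atm
V − nb = 2.55 − (3.39)(0.0307) = 2.4459 L
T = (82.650)(2.4459)/((3.39)(0.08206)) = 726.7 K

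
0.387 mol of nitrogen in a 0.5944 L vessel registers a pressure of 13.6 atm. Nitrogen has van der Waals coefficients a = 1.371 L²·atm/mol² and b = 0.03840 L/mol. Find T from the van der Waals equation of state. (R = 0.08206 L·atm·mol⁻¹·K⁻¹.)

T = (P + a n²/V²)(V − nb)/(nR)
P + a n²/V² = 13.6 + (1.371)(0.387)²/(0.5944)² = 14.181 atm
V − nb = 0.5944 − (0.387)(0.03840) = 0.57954 L
T = (14.181)(0.57954)/((0.387)(0.08206)) = 258.8 K

T ≈ 258.8 K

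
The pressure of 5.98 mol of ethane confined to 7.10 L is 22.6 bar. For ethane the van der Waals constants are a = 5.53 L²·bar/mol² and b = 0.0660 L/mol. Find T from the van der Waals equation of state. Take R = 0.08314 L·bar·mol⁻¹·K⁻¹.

T = (P + a n²/V²)(V − nb)/(nR)
P + a n²/V² = 22.6 + (5.53)(5.98)²/(7.10)² = 26.523 bar
V − nb = 7.10 − (5.98)(0.0660) = 6.7053 L
T = (26.523)(6.7053)/((5.98)(0.08314)) = 357.7 K

T ≈ 357.7 K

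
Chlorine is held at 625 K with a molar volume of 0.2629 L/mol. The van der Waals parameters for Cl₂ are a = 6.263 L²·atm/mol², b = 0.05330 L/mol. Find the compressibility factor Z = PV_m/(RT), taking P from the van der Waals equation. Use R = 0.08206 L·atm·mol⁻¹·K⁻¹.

P = RT/(V_m − b) − a/V_m² = (0.08206)(625)/(0.2629 − 0.05330) − 6.263/(0.2629)²
  = 51.288/0.20960 − 90.615 = 244.69 − 90.615 = 154.08 atm
Z = PV_m/(RT) = (154.08)(0.2629)/((0.08206)(625)) = 40.508/51.288 = 0.7898

Z ≈ 0.7898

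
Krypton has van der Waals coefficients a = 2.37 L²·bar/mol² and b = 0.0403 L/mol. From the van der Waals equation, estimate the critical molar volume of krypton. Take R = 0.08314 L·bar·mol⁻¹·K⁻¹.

For a van der Waals gas, V_m,c = 3b.
V_m,c = 3×0.0403 = 0.1209 L/mol

V_m,c ≈ 0.1209 L/mol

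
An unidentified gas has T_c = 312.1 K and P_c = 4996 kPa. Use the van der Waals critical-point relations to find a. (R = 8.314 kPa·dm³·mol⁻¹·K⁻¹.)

a ≈ 568.6 kPa·dm⁶/mol²

From T_c = 8a/(27Rb) and P_c = a/(27b²): a = 27 R² T_c²/(64 P_c).
a = 27×(8.314)²×(312.1)²/(64×4996) = 181790566/319744 = 568.6 kPa·dm⁶/mol²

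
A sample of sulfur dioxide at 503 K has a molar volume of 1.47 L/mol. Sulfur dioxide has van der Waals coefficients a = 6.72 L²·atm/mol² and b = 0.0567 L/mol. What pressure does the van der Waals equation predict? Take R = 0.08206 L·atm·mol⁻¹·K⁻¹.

P ≈ 26.10 atm

P = RT/(V_m − b) − a/V_m²
RT/(V_m − b) = (0.08206)(503)/(1.47 − 0.0567) = 41.276/1.4133 = 29.205 atm
a/V_m² = 6.72/(1.47)² = 3.1098 atm
P = 29.205 − 3.1098 = 26.10 atm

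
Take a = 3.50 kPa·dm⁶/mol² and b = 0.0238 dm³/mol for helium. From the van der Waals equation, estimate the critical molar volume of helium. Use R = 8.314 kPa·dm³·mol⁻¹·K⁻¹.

V_m,c ≈ 0.07140 dm³/mol

For a van der Waals gas, V_m,c = 3b.
V_m,c = 3×0.0238 = 0.07140 dm³/mol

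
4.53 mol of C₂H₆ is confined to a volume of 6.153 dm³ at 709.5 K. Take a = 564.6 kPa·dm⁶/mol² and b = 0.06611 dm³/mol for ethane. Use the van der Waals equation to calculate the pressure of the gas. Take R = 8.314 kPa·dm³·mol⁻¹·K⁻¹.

P ≈ 4259 kPa

P = nRT/(V − nb) − a n²/V²
nRT/(V − nb) = (4.53)(8.314)(709.5)/(6.153 − 4.53×0.06611) = 26721/5.8535 = 4565.0 kPa
a n²/V² = (564.6)(4.53)²/(6.153)² = 306.03 kPa
P = 4565.0 − 306.03 = 4259 kPa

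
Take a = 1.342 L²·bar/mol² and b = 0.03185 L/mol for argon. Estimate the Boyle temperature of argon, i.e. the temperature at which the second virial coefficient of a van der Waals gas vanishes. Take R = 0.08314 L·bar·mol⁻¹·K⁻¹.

For a van der Waals gas the second virial coefficient B₂ = b − a/(RT) vanishes at T_B = a/(Rb).
T_B = 1.342/(0.08314×0.03185) = 1.342/0.0026480 = 506.8 K

T_B ≈ 506.8 K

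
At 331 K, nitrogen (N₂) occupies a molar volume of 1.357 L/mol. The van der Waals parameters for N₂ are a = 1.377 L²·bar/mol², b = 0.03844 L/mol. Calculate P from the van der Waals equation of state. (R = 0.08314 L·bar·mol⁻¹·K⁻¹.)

P ≈ 20.12 bar

P = RT/(V_m − b) − a/V_m²
RT/(V_m − b) = (0.08314)(331)/(1.357 − 0.03844) = 27.519/1.3186 = 20.870 bar
a/V_m² = 1.377/(1.357)² = 0.74778 bar
P = 20.870 − 0.74778 = 20.12 bar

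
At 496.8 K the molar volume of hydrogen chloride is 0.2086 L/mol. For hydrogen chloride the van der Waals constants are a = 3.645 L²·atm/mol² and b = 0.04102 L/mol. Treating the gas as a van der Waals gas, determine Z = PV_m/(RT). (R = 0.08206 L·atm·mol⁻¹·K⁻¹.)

Z ≈ 0.8162

P = RT/(V_m − b) − a/V_m² = (0.08206)(496.8)/(0.2086 − 0.04102) − 3.645/(0.2086)²
  = 40.767/0.16758 − 83.766 = 243.27 − 83.766 = 159.50 atm
Z = PV_m/(RT) = (159.50)(0.2086)/((0.08206)(496.8)) = 33.272/40.767 = 0.8162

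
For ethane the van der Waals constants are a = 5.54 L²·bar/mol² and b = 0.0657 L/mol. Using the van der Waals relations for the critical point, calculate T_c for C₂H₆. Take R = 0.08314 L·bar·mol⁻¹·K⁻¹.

T_c ≈ 300.5 K

For a van der Waals gas, T_c = 8a/(27Rb).
T_c = 8×5.54/(27×0.08314×0.0657) = 44.320/0.14748 = 300.5 K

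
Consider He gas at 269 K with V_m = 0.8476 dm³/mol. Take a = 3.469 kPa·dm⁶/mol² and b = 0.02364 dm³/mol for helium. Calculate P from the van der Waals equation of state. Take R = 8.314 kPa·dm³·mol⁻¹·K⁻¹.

P ≈ 2709 kPa

P = RT/(V_m − b) − a/V_m²
RT/(V_m − b) = (8.314)(269)/(0.8476 − 0.02364) = 2236.5/0.82396 = 2714.3 kPa
a/V_m² = 3.469/(0.8476)² = 4.8286 kPa
P = 2714.3 − 4.8286 = 2709 kPa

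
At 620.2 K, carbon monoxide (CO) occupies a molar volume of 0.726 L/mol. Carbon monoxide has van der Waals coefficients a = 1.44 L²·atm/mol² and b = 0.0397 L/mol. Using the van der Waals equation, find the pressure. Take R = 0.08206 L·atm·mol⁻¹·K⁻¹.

P = RT/(V_m − b) − a/V_m²
RT/(V_m − b) = (0.08206)(620.2)/(0.726 − 0.0397) = 50.894/0.68630 = 74.157 atm
a/V_m² = 1.44/(0.726)² = 2.7321 atm
P = 74.157 − 2.7321 = 71.42 atm

P ≈ 71.42 atm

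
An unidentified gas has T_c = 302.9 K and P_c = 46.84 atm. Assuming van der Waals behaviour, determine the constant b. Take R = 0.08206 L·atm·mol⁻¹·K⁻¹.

From T_c = 8a/(27Rb) and P_c = a/(27b²): b = R T_c/(8 P_c).
b = (0.08206)(302.9)/(8×46.84) = 24.856/374.72 = 0.06633 L/mol

b ≈ 0.06633 L/mol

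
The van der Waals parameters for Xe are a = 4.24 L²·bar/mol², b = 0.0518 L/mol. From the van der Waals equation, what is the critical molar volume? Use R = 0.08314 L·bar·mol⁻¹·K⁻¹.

V_m,c ≈ 0.1554 L/mol

For a van der Waals gas, V_m,c = 3b.
V_m,c = 3×0.0518 = 0.1554 L/mol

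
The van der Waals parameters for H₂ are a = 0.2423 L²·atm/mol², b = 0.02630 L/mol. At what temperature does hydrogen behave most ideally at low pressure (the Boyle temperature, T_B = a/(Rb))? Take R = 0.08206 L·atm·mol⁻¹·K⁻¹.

For a van der Waals gas the second virial coefficient B₂ = b − a/(RT) vanishes at T_B = a/(Rb).
T_B = 0.2423/(0.08206×0.02630) = 0.2423/0.0021582 = 112.3 K

T_B ≈ 112.3 K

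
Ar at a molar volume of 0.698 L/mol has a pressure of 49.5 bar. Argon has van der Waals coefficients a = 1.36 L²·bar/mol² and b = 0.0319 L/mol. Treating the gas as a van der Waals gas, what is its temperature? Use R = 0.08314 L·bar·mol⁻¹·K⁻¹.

T = (P + a/V_m²)(V_m − b)/R
P + a/V_m² = 49.5 + 1.36/(0.698)² = 52.291 bar
V_m − b = 0.698 − 0.0319 = 0.66610 L/mol
T = (52.291)(0.66610)/0.08314 = 418.9 K

T ≈ 418.9 K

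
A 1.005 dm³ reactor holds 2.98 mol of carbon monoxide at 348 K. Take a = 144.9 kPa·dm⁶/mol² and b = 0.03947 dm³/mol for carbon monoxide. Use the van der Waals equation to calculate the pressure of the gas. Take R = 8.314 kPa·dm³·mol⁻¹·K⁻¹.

P ≈ 8442 kPa

P = nRT/(V − nb) − a n²/V²
nRT/(V − nb) = (2.98)(8.314)(348)/(1.005 − 2.98×0.03947) = 8622.0/0.88738 = 9716.2 kPa
a n²/V² = (144.9)(2.98)²/(1.005)² = 1274.0 kPa
P = 9716.2 − 1274.0 = 8442 kPa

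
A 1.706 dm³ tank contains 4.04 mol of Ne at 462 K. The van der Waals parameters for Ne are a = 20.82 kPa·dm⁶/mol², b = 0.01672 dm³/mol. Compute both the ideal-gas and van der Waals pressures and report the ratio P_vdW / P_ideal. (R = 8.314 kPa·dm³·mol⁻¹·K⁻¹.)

P_vdW / P_ideal ≈ 1.028

Ideal: P_ideal = nRT/V = (4.04)(8.314)(462)/1.706 = 9096.08 kPa
vdW: P = nRT/(V − nb) − a n²/V² = 15517.9/1.63845 − 339.816/2.91044 = 9471.09 − 116.758 = 9354.33 kPa
Ratio = 9354.33/9096.08 = 1.028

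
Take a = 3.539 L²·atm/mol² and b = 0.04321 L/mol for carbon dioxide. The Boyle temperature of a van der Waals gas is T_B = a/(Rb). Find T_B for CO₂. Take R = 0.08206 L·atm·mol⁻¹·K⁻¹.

For a van der Waals gas the second virial coefficient B₂ = b − a/(RT) vanishes at T_B = a/(Rb).
T_B = 3.539/(0.08206×0.04321) = 3.539/0.0035458 = 998.1 K

T_B ≈ 998.1 K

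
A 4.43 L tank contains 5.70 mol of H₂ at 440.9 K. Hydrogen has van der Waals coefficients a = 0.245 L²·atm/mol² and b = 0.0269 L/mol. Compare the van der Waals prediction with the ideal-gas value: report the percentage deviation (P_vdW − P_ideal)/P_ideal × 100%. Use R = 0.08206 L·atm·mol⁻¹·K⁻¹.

2.71 %

Ideal: P_ideal = nRT/V = (5.70)(0.08206)(440.9)/4.43 = 46.5525 atm
vdW: P = nRT/(V − nb) − a n²/V² = 206.227/4.27667 − 7.96005/19.6249 = 48.2214 − 0.405610 = 47.8158 atm
% deviation = (47.8158 − 46.5525)/46.5525 × 100% = 2.71%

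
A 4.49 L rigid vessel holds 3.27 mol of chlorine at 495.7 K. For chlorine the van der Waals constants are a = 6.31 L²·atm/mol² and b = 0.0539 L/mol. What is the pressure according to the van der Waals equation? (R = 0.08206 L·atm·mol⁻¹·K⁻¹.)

P ≈ 27.49 atm

P = nRT/(V − nb) − a n²/V²
nRT/(V − nb) = (3.27)(0.08206)(495.7)/(4.49 − 3.27×0.0539) = 133.01/4.3137 = 30.834 atm
a n²/V² = (6.31)(3.27)²/(4.49)² = 3.3468 atm
P = 30.834 − 3.3468 = 27.49 atm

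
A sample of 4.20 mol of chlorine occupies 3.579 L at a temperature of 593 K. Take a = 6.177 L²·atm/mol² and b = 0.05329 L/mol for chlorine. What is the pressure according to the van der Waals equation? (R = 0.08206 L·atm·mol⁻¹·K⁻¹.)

P = nRT/(V − nb) − a n²/V²
nRT/(V − nb) = (4.20)(0.08206)(593)/(3.579 − 4.20×0.05329) = 204.38/3.3552 = 60.914 atm
a n²/V² = (6.177)(4.20)²/(3.579)² = 8.5065 atm
P = 60.914 − 8.5065 = 52.41 atm

P ≈ 52.41 atm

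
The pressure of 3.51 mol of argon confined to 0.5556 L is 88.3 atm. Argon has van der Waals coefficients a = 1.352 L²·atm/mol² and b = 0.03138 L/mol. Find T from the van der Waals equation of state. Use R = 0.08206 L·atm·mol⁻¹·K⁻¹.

T = (P + a n²/V²)(V − nb)/(nR)
P + a n²/V² = 88.3 + (1.352)(3.51)²/(0.5556)² = 142.26 atm
V − nb = 0.5556 − (3.51)(0.03138) = 0.44546 L
T = (142.26)(0.44546)/((3.51)(0.08206)) = 220.0 K

T ≈ 220.0 K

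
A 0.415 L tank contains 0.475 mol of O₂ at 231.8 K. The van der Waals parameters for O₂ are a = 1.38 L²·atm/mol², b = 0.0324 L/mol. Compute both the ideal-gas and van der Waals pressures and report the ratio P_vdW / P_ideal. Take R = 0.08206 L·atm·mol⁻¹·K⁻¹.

P_vdW / P_ideal ≈ 0.9555

Ideal: P_ideal = nRT/V = (0.475)(0.08206)(231.8)/0.415 = 21.7716 atm
vdW: P = nRT/(V − nb) − a n²/V² = 9.03522/0.399610 − 0.311363/0.172225 = 22.6101 − 1.80789 = 20.8022 atm
Ratio = 20.8022/21.7716 = 0.9555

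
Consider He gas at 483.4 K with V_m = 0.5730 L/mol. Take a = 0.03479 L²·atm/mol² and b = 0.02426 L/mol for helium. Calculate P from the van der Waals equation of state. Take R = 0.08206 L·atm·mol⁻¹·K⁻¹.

P = RT/(V_m − b) − a/V_m²
RT/(V_m − b) = (0.08206)(483.4)/(0.5730 − 0.02426) = 39.668/0.54874 = 72.289 atm
a/V_m² = 0.03479/(0.5730)² = 0.10596 atm
P = 72.289 − 0.10596 = 72.18 atm

P ≈ 72.18 atm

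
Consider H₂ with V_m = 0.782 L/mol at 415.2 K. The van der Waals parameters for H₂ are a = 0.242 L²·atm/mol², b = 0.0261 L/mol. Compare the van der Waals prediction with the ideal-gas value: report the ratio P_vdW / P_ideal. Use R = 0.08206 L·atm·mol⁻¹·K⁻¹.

P_vdW / P_ideal ≈ 1.025

Ideal: P_ideal = RT/V_m = (0.08206)(415.2)/0.782 = 43.5695 atm
vdW: P = RT/(V_m − b) − a/V_m² = 34.0713/0.755900 − 0.242/0.611524 = 45.0738 − 0.395733 = 44.6781 atm
Ratio = 44.6781/43.5695 = 1.025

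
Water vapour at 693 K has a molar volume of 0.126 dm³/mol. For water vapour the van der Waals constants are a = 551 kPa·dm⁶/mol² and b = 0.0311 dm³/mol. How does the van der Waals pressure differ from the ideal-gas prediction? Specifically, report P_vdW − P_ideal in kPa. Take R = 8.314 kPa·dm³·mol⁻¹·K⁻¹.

Ideal: P_ideal = RT/V_m = (8.314)(693)/0.126 = 45727.0 kPa
vdW: P = RT/(V_m − b) − a/V_m² = 5761.60/0.0949000 − 551/0.0158760 = 60712.3 − 34706.5 = 26005.8 kPa
ΔP = 26005.8 − 45727.0 = -19721 kPa

ΔP ≈ -19721 kPa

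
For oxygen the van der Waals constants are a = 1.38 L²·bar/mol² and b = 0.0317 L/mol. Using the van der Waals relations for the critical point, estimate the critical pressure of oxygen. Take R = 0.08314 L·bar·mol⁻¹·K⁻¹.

For a van der Waals gas, P_c = a/(27b²).
P_c = 1.38/(27×(0.0317)²) = 1.38/0.027132 = 50.86 bar

P_c ≈ 50.86 bar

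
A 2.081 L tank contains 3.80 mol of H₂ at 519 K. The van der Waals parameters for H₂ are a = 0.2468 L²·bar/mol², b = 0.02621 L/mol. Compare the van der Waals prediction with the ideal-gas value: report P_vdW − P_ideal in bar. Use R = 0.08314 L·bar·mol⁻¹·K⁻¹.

Ideal: P_ideal = nRT/V = (3.80)(0.08314)(519)/2.081 = 78.7932 bar
vdW: P = nRT/(V − nb) − a n²/V² = 163.969/1.98140 − 3.56379/4.33056 = 82.7541 − 0.822940 = 81.9312 bar
ΔP = 81.9312 − 78.7932 = 3.138 bar

ΔP ≈ 3.138 bar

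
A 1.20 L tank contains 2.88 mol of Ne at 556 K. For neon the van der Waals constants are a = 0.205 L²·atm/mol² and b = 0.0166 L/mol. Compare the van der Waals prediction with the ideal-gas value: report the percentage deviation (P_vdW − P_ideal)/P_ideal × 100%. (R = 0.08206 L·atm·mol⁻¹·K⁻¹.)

Ideal: P_ideal = nRT/V = (2.88)(0.08206)(556)/1.20 = 109.501 atm
vdW: P = nRT/(V − nb) − a n²/V² = 131.401/1.15219 − 1.70035/1.44000 = 114.045 − 1.18080 = 112.864 atm
% deviation = (112.864 − 109.501)/109.501 × 100% = 3.07%

3.07 %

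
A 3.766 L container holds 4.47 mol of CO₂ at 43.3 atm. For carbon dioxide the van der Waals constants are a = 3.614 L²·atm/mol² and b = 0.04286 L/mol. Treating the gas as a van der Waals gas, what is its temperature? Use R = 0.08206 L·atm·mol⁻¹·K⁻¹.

T = (P + a n²/V²)(V − nb)/(nR)
P + a n²/V² = 43.3 + (3.614)(4.47)²/(3.766)² = 48.391 atm
V − nb = 3.766 − (4.47)(0.04286) = 3.5744 L
T = (48.391)(3.5744)/((4.47)(0.08206)) = 471.6 K

T ≈ 471.6 K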